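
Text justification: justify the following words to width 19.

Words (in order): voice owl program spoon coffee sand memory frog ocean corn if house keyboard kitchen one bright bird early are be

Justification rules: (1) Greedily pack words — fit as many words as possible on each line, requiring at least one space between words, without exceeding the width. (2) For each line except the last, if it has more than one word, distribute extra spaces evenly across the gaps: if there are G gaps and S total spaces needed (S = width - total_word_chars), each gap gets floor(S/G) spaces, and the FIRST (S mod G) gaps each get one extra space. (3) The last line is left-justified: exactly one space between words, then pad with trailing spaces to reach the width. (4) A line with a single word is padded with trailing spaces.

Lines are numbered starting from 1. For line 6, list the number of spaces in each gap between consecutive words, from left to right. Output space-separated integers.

Line 1: ['voice', 'owl', 'program'] (min_width=17, slack=2)
Line 2: ['spoon', 'coffee', 'sand'] (min_width=17, slack=2)
Line 3: ['memory', 'frog', 'ocean'] (min_width=17, slack=2)
Line 4: ['corn', 'if', 'house'] (min_width=13, slack=6)
Line 5: ['keyboard', 'kitchen'] (min_width=16, slack=3)
Line 6: ['one', 'bright', 'bird'] (min_width=15, slack=4)
Line 7: ['early', 'are', 'be'] (min_width=12, slack=7)

Answer: 3 3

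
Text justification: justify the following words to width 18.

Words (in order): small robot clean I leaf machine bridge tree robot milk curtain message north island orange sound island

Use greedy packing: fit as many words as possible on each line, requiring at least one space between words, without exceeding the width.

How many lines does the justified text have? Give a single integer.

Answer: 7

Derivation:
Line 1: ['small', 'robot', 'clean'] (min_width=17, slack=1)
Line 2: ['I', 'leaf', 'machine'] (min_width=14, slack=4)
Line 3: ['bridge', 'tree', 'robot'] (min_width=17, slack=1)
Line 4: ['milk', 'curtain'] (min_width=12, slack=6)
Line 5: ['message', 'north'] (min_width=13, slack=5)
Line 6: ['island', 'orange'] (min_width=13, slack=5)
Line 7: ['sound', 'island'] (min_width=12, slack=6)
Total lines: 7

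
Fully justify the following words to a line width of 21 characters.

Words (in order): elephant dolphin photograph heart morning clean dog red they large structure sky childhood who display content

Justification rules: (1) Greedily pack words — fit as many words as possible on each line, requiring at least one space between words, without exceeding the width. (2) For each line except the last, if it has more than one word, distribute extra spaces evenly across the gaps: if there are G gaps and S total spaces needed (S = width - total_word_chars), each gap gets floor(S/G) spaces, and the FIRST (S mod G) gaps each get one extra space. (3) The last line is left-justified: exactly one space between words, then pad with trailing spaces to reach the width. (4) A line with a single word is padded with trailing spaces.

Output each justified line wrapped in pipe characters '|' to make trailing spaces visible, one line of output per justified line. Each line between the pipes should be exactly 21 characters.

Answer: |elephant      dolphin|
|photograph      heart|
|morning clean dog red|
|they  large structure|
|sky   childhood   who|
|display content      |

Derivation:
Line 1: ['elephant', 'dolphin'] (min_width=16, slack=5)
Line 2: ['photograph', 'heart'] (min_width=16, slack=5)
Line 3: ['morning', 'clean', 'dog', 'red'] (min_width=21, slack=0)
Line 4: ['they', 'large', 'structure'] (min_width=20, slack=1)
Line 5: ['sky', 'childhood', 'who'] (min_width=17, slack=4)
Line 6: ['display', 'content'] (min_width=15, slack=6)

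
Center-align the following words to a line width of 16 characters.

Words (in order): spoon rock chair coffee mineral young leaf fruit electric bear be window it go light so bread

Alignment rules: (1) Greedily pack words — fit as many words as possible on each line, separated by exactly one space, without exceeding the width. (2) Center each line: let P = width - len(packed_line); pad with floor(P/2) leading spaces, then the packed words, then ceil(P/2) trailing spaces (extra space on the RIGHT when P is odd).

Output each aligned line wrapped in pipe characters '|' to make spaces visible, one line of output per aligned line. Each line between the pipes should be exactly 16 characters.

Answer: |spoon rock chair|
| coffee mineral |
|young leaf fruit|
|electric bear be|
|  window it go  |
| light so bread |

Derivation:
Line 1: ['spoon', 'rock', 'chair'] (min_width=16, slack=0)
Line 2: ['coffee', 'mineral'] (min_width=14, slack=2)
Line 3: ['young', 'leaf', 'fruit'] (min_width=16, slack=0)
Line 4: ['electric', 'bear', 'be'] (min_width=16, slack=0)
Line 5: ['window', 'it', 'go'] (min_width=12, slack=4)
Line 6: ['light', 'so', 'bread'] (min_width=14, slack=2)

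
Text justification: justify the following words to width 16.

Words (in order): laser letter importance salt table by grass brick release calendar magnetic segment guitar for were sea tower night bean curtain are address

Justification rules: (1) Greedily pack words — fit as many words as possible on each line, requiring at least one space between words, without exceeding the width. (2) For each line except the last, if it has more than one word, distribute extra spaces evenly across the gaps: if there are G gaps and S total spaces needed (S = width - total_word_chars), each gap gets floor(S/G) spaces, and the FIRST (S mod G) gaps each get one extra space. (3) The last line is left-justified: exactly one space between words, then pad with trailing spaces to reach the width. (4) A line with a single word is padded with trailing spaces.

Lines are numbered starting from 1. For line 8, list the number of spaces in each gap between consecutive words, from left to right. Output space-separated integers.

Line 1: ['laser', 'letter'] (min_width=12, slack=4)
Line 2: ['importance', 'salt'] (min_width=15, slack=1)
Line 3: ['table', 'by', 'grass'] (min_width=14, slack=2)
Line 4: ['brick', 'release'] (min_width=13, slack=3)
Line 5: ['calendar'] (min_width=8, slack=8)
Line 6: ['magnetic', 'segment'] (min_width=16, slack=0)
Line 7: ['guitar', 'for', 'were'] (min_width=15, slack=1)
Line 8: ['sea', 'tower', 'night'] (min_width=15, slack=1)
Line 9: ['bean', 'curtain', 'are'] (min_width=16, slack=0)
Line 10: ['address'] (min_width=7, slack=9)

Answer: 2 1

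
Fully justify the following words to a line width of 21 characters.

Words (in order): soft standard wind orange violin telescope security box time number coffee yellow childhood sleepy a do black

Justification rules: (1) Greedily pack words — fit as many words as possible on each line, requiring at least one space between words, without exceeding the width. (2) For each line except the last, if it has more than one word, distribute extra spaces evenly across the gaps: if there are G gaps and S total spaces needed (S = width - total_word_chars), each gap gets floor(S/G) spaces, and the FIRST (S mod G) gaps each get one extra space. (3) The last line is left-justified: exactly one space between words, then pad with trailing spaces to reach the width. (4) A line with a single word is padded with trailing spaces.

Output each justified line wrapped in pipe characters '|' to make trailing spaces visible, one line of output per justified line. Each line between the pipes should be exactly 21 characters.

Answer: |soft   standard  wind|
|orange         violin|
|telescope    security|
|box    time    number|
|coffee         yellow|
|childhood sleepy a do|
|black                |

Derivation:
Line 1: ['soft', 'standard', 'wind'] (min_width=18, slack=3)
Line 2: ['orange', 'violin'] (min_width=13, slack=8)
Line 3: ['telescope', 'security'] (min_width=18, slack=3)
Line 4: ['box', 'time', 'number'] (min_width=15, slack=6)
Line 5: ['coffee', 'yellow'] (min_width=13, slack=8)
Line 6: ['childhood', 'sleepy', 'a', 'do'] (min_width=21, slack=0)
Line 7: ['black'] (min_width=5, slack=16)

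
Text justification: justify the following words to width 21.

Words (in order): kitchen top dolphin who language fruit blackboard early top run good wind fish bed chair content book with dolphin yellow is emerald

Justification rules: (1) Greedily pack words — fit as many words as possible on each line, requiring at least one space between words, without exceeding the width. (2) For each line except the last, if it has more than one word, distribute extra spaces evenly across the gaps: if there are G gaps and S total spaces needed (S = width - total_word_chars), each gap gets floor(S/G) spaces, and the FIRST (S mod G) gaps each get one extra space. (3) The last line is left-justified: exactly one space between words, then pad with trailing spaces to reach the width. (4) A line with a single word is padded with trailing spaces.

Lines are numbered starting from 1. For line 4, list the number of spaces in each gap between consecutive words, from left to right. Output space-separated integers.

Line 1: ['kitchen', 'top', 'dolphin'] (min_width=19, slack=2)
Line 2: ['who', 'language', 'fruit'] (min_width=18, slack=3)
Line 3: ['blackboard', 'early', 'top'] (min_width=20, slack=1)
Line 4: ['run', 'good', 'wind', 'fish'] (min_width=18, slack=3)
Line 5: ['bed', 'chair', 'content'] (min_width=17, slack=4)
Line 6: ['book', 'with', 'dolphin'] (min_width=17, slack=4)
Line 7: ['yellow', 'is', 'emerald'] (min_width=17, slack=4)

Answer: 2 2 2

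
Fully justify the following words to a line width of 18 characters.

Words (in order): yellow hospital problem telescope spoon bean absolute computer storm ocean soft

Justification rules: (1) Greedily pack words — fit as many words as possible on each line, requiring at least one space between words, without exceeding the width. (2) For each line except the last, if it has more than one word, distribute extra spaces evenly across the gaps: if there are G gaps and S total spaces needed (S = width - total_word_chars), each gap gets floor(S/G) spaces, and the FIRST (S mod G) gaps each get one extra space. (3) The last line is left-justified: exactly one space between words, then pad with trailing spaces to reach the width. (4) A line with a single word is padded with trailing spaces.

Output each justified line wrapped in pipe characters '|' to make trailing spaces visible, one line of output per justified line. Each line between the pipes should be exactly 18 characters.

Answer: |yellow    hospital|
|problem  telescope|
|spoon         bean|
|absolute  computer|
|storm ocean soft  |

Derivation:
Line 1: ['yellow', 'hospital'] (min_width=15, slack=3)
Line 2: ['problem', 'telescope'] (min_width=17, slack=1)
Line 3: ['spoon', 'bean'] (min_width=10, slack=8)
Line 4: ['absolute', 'computer'] (min_width=17, slack=1)
Line 5: ['storm', 'ocean', 'soft'] (min_width=16, slack=2)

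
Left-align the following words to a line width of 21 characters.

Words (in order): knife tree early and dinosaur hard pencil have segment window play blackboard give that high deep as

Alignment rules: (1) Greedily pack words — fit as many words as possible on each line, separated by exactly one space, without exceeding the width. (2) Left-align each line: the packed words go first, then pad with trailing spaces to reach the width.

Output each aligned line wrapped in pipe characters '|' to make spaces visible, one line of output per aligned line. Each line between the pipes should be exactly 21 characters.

Answer: |knife tree early and |
|dinosaur hard pencil |
|have segment window  |
|play blackboard give |
|that high deep as    |

Derivation:
Line 1: ['knife', 'tree', 'early', 'and'] (min_width=20, slack=1)
Line 2: ['dinosaur', 'hard', 'pencil'] (min_width=20, slack=1)
Line 3: ['have', 'segment', 'window'] (min_width=19, slack=2)
Line 4: ['play', 'blackboard', 'give'] (min_width=20, slack=1)
Line 5: ['that', 'high', 'deep', 'as'] (min_width=17, slack=4)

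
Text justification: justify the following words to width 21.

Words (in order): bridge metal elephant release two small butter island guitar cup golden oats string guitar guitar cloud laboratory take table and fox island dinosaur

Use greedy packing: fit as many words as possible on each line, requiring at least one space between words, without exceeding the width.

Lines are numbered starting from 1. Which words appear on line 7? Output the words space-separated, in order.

Line 1: ['bridge', 'metal', 'elephant'] (min_width=21, slack=0)
Line 2: ['release', 'two', 'small'] (min_width=17, slack=4)
Line 3: ['butter', 'island', 'guitar'] (min_width=20, slack=1)
Line 4: ['cup', 'golden', 'oats'] (min_width=15, slack=6)
Line 5: ['string', 'guitar', 'guitar'] (min_width=20, slack=1)
Line 6: ['cloud', 'laboratory', 'take'] (min_width=21, slack=0)
Line 7: ['table', 'and', 'fox', 'island'] (min_width=20, slack=1)
Line 8: ['dinosaur'] (min_width=8, slack=13)

Answer: table and fox island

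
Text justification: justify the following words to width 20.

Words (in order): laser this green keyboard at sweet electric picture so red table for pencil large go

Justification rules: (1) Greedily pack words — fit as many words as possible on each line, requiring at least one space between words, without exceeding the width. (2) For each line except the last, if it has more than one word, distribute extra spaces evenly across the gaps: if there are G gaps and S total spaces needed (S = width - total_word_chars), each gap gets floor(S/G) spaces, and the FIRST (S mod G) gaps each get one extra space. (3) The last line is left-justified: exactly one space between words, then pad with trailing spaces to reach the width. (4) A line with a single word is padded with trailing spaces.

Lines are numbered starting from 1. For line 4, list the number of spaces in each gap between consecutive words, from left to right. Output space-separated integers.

Line 1: ['laser', 'this', 'green'] (min_width=16, slack=4)
Line 2: ['keyboard', 'at', 'sweet'] (min_width=17, slack=3)
Line 3: ['electric', 'picture', 'so'] (min_width=19, slack=1)
Line 4: ['red', 'table', 'for', 'pencil'] (min_width=20, slack=0)
Line 5: ['large', 'go'] (min_width=8, slack=12)

Answer: 1 1 1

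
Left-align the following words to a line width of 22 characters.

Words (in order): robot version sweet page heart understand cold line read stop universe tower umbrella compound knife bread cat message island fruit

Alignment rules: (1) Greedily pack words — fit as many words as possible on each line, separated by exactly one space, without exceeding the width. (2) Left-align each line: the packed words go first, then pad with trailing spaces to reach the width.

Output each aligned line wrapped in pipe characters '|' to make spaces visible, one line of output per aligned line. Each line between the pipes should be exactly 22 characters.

Line 1: ['robot', 'version', 'sweet'] (min_width=19, slack=3)
Line 2: ['page', 'heart', 'understand'] (min_width=21, slack=1)
Line 3: ['cold', 'line', 'read', 'stop'] (min_width=19, slack=3)
Line 4: ['universe', 'tower'] (min_width=14, slack=8)
Line 5: ['umbrella', 'compound'] (min_width=17, slack=5)
Line 6: ['knife', 'bread', 'cat'] (min_width=15, slack=7)
Line 7: ['message', 'island', 'fruit'] (min_width=20, slack=2)

Answer: |robot version sweet   |
|page heart understand |
|cold line read stop   |
|universe tower        |
|umbrella compound     |
|knife bread cat       |
|message island fruit  |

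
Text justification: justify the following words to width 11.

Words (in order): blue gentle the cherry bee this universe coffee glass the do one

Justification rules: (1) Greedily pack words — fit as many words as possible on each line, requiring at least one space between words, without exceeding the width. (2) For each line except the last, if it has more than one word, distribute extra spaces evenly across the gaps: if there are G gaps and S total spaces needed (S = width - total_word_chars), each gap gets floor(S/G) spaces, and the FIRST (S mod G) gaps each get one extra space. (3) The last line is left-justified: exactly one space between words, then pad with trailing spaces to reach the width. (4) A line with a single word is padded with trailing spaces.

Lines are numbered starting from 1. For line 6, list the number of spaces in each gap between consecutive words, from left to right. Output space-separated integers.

Line 1: ['blue', 'gentle'] (min_width=11, slack=0)
Line 2: ['the', 'cherry'] (min_width=10, slack=1)
Line 3: ['bee', 'this'] (min_width=8, slack=3)
Line 4: ['universe'] (min_width=8, slack=3)
Line 5: ['coffee'] (min_width=6, slack=5)
Line 6: ['glass', 'the'] (min_width=9, slack=2)
Line 7: ['do', 'one'] (min_width=6, slack=5)

Answer: 3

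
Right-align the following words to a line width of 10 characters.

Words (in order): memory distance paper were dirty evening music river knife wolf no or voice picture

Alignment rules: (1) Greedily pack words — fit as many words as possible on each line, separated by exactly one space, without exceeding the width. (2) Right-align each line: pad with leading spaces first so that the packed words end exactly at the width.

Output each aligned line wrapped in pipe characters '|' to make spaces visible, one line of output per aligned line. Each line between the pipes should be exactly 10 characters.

Answer: |    memory|
|  distance|
|paper were|
|     dirty|
|   evening|
|     music|
|     river|
|knife wolf|
|     no or|
|     voice|
|   picture|

Derivation:
Line 1: ['memory'] (min_width=6, slack=4)
Line 2: ['distance'] (min_width=8, slack=2)
Line 3: ['paper', 'were'] (min_width=10, slack=0)
Line 4: ['dirty'] (min_width=5, slack=5)
Line 5: ['evening'] (min_width=7, slack=3)
Line 6: ['music'] (min_width=5, slack=5)
Line 7: ['river'] (min_width=5, slack=5)
Line 8: ['knife', 'wolf'] (min_width=10, slack=0)
Line 9: ['no', 'or'] (min_width=5, slack=5)
Line 10: ['voice'] (min_width=5, slack=5)
Line 11: ['picture'] (min_width=7, slack=3)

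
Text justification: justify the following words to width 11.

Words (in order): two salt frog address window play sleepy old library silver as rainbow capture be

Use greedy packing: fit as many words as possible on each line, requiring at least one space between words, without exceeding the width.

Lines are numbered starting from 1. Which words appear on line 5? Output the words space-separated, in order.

Answer: sleepy old

Derivation:
Line 1: ['two', 'salt'] (min_width=8, slack=3)
Line 2: ['frog'] (min_width=4, slack=7)
Line 3: ['address'] (min_width=7, slack=4)
Line 4: ['window', 'play'] (min_width=11, slack=0)
Line 5: ['sleepy', 'old'] (min_width=10, slack=1)
Line 6: ['library'] (min_width=7, slack=4)
Line 7: ['silver', 'as'] (min_width=9, slack=2)
Line 8: ['rainbow'] (min_width=7, slack=4)
Line 9: ['capture', 'be'] (min_width=10, slack=1)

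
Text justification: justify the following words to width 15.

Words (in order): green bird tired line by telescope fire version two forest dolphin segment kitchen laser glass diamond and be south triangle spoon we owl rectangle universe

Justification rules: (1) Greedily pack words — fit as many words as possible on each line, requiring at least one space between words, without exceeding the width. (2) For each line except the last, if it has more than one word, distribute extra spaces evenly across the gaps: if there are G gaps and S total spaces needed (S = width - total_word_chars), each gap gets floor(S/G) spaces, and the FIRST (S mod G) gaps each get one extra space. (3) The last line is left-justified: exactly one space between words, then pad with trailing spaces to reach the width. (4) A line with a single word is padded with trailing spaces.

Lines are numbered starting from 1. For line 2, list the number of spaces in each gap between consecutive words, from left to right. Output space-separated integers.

Line 1: ['green', 'bird'] (min_width=10, slack=5)
Line 2: ['tired', 'line', 'by'] (min_width=13, slack=2)
Line 3: ['telescope', 'fire'] (min_width=14, slack=1)
Line 4: ['version', 'two'] (min_width=11, slack=4)
Line 5: ['forest', 'dolphin'] (min_width=14, slack=1)
Line 6: ['segment', 'kitchen'] (min_width=15, slack=0)
Line 7: ['laser', 'glass'] (min_width=11, slack=4)
Line 8: ['diamond', 'and', 'be'] (min_width=14, slack=1)
Line 9: ['south', 'triangle'] (min_width=14, slack=1)
Line 10: ['spoon', 'we', 'owl'] (min_width=12, slack=3)
Line 11: ['rectangle'] (min_width=9, slack=6)
Line 12: ['universe'] (min_width=8, slack=7)

Answer: 2 2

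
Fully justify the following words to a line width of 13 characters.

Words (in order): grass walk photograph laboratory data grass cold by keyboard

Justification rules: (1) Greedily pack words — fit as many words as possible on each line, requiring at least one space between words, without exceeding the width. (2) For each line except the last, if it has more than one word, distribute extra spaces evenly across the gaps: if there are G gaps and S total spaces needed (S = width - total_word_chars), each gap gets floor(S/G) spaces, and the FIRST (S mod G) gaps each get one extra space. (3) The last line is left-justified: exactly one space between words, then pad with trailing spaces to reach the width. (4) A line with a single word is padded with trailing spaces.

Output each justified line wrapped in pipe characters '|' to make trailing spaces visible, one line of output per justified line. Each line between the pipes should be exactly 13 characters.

Answer: |grass    walk|
|photograph   |
|laboratory   |
|data    grass|
|cold       by|
|keyboard     |

Derivation:
Line 1: ['grass', 'walk'] (min_width=10, slack=3)
Line 2: ['photograph'] (min_width=10, slack=3)
Line 3: ['laboratory'] (min_width=10, slack=3)
Line 4: ['data', 'grass'] (min_width=10, slack=3)
Line 5: ['cold', 'by'] (min_width=7, slack=6)
Line 6: ['keyboard'] (min_width=8, slack=5)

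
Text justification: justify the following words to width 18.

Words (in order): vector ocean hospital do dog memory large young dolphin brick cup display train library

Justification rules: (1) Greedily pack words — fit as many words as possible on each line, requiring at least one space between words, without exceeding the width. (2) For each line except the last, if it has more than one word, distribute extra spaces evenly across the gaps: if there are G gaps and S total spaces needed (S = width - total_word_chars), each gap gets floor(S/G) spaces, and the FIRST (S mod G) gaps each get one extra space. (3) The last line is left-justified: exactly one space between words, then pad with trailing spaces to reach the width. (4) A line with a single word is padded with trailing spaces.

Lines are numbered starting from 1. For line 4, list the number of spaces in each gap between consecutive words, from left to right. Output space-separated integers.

Answer: 2 1

Derivation:
Line 1: ['vector', 'ocean'] (min_width=12, slack=6)
Line 2: ['hospital', 'do', 'dog'] (min_width=15, slack=3)
Line 3: ['memory', 'large', 'young'] (min_width=18, slack=0)
Line 4: ['dolphin', 'brick', 'cup'] (min_width=17, slack=1)
Line 5: ['display', 'train'] (min_width=13, slack=5)
Line 6: ['library'] (min_width=7, slack=11)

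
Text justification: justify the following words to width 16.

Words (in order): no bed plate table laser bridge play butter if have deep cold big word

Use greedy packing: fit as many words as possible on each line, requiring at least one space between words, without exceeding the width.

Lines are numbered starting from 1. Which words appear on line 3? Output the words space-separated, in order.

Answer: bridge play

Derivation:
Line 1: ['no', 'bed', 'plate'] (min_width=12, slack=4)
Line 2: ['table', 'laser'] (min_width=11, slack=5)
Line 3: ['bridge', 'play'] (min_width=11, slack=5)
Line 4: ['butter', 'if', 'have'] (min_width=14, slack=2)
Line 5: ['deep', 'cold', 'big'] (min_width=13, slack=3)
Line 6: ['word'] (min_width=4, slack=12)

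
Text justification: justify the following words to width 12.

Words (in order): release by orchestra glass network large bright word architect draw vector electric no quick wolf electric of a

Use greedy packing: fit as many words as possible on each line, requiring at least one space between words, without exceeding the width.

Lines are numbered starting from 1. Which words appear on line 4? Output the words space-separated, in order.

Answer: network

Derivation:
Line 1: ['release', 'by'] (min_width=10, slack=2)
Line 2: ['orchestra'] (min_width=9, slack=3)
Line 3: ['glass'] (min_width=5, slack=7)
Line 4: ['network'] (min_width=7, slack=5)
Line 5: ['large', 'bright'] (min_width=12, slack=0)
Line 6: ['word'] (min_width=4, slack=8)
Line 7: ['architect'] (min_width=9, slack=3)
Line 8: ['draw', 'vector'] (min_width=11, slack=1)
Line 9: ['electric', 'no'] (min_width=11, slack=1)
Line 10: ['quick', 'wolf'] (min_width=10, slack=2)
Line 11: ['electric', 'of'] (min_width=11, slack=1)
Line 12: ['a'] (min_width=1, slack=11)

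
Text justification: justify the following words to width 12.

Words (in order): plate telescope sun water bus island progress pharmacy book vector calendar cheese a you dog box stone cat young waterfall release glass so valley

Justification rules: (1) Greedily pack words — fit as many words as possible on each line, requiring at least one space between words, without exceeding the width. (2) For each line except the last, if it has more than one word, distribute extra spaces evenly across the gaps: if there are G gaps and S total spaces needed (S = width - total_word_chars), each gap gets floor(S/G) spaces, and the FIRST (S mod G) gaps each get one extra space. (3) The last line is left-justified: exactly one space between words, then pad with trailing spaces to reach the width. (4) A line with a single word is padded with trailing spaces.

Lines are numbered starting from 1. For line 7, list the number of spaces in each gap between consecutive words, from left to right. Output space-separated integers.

Line 1: ['plate'] (min_width=5, slack=7)
Line 2: ['telescope'] (min_width=9, slack=3)
Line 3: ['sun', 'water'] (min_width=9, slack=3)
Line 4: ['bus', 'island'] (min_width=10, slack=2)
Line 5: ['progress'] (min_width=8, slack=4)
Line 6: ['pharmacy'] (min_width=8, slack=4)
Line 7: ['book', 'vector'] (min_width=11, slack=1)
Line 8: ['calendar'] (min_width=8, slack=4)
Line 9: ['cheese', 'a', 'you'] (min_width=12, slack=0)
Line 10: ['dog', 'box'] (min_width=7, slack=5)
Line 11: ['stone', 'cat'] (min_width=9, slack=3)
Line 12: ['young'] (min_width=5, slack=7)
Line 13: ['waterfall'] (min_width=9, slack=3)
Line 14: ['release'] (min_width=7, slack=5)
Line 15: ['glass', 'so'] (min_width=8, slack=4)
Line 16: ['valley'] (min_width=6, slack=6)

Answer: 2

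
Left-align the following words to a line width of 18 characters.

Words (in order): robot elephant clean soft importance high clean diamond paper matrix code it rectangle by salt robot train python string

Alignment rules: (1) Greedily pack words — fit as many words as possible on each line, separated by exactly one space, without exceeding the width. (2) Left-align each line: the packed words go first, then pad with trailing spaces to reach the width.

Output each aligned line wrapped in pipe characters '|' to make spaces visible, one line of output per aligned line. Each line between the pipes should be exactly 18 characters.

Answer: |robot elephant    |
|clean soft        |
|importance high   |
|clean diamond     |
|paper matrix code |
|it rectangle by   |
|salt robot train  |
|python string     |

Derivation:
Line 1: ['robot', 'elephant'] (min_width=14, slack=4)
Line 2: ['clean', 'soft'] (min_width=10, slack=8)
Line 3: ['importance', 'high'] (min_width=15, slack=3)
Line 4: ['clean', 'diamond'] (min_width=13, slack=5)
Line 5: ['paper', 'matrix', 'code'] (min_width=17, slack=1)
Line 6: ['it', 'rectangle', 'by'] (min_width=15, slack=3)
Line 7: ['salt', 'robot', 'train'] (min_width=16, slack=2)
Line 8: ['python', 'string'] (min_width=13, slack=5)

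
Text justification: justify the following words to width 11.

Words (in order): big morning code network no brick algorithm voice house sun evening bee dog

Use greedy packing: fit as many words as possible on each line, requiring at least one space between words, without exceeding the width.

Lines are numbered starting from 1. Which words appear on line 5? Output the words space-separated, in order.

Line 1: ['big', 'morning'] (min_width=11, slack=0)
Line 2: ['code'] (min_width=4, slack=7)
Line 3: ['network', 'no'] (min_width=10, slack=1)
Line 4: ['brick'] (min_width=5, slack=6)
Line 5: ['algorithm'] (min_width=9, slack=2)
Line 6: ['voice', 'house'] (min_width=11, slack=0)
Line 7: ['sun', 'evening'] (min_width=11, slack=0)
Line 8: ['bee', 'dog'] (min_width=7, slack=4)

Answer: algorithm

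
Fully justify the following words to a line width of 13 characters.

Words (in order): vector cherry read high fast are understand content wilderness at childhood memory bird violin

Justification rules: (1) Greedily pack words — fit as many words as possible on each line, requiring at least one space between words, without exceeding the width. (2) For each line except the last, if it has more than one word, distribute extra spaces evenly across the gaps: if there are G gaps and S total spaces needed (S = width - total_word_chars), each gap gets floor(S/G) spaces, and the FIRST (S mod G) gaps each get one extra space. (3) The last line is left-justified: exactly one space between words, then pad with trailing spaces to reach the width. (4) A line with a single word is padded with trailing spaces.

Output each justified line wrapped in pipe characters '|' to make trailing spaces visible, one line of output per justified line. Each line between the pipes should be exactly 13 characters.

Line 1: ['vector', 'cherry'] (min_width=13, slack=0)
Line 2: ['read', 'high'] (min_width=9, slack=4)
Line 3: ['fast', 'are'] (min_width=8, slack=5)
Line 4: ['understand'] (min_width=10, slack=3)
Line 5: ['content'] (min_width=7, slack=6)
Line 6: ['wilderness', 'at'] (min_width=13, slack=0)
Line 7: ['childhood'] (min_width=9, slack=4)
Line 8: ['memory', 'bird'] (min_width=11, slack=2)
Line 9: ['violin'] (min_width=6, slack=7)

Answer: |vector cherry|
|read     high|
|fast      are|
|understand   |
|content      |
|wilderness at|
|childhood    |
|memory   bird|
|violin       |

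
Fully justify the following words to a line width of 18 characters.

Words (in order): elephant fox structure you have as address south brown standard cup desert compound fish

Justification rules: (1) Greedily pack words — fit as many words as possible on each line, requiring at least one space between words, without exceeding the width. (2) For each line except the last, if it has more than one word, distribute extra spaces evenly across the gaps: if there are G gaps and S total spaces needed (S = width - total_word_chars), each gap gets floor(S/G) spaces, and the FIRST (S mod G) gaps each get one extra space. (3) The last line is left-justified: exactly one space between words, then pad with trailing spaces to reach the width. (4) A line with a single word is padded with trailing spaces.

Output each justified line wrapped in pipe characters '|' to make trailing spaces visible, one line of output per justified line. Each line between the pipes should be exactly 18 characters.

Line 1: ['elephant', 'fox'] (min_width=12, slack=6)
Line 2: ['structure', 'you', 'have'] (min_width=18, slack=0)
Line 3: ['as', 'address', 'south'] (min_width=16, slack=2)
Line 4: ['brown', 'standard', 'cup'] (min_width=18, slack=0)
Line 5: ['desert', 'compound'] (min_width=15, slack=3)
Line 6: ['fish'] (min_width=4, slack=14)

Answer: |elephant       fox|
|structure you have|
|as  address  south|
|brown standard cup|
|desert    compound|
|fish              |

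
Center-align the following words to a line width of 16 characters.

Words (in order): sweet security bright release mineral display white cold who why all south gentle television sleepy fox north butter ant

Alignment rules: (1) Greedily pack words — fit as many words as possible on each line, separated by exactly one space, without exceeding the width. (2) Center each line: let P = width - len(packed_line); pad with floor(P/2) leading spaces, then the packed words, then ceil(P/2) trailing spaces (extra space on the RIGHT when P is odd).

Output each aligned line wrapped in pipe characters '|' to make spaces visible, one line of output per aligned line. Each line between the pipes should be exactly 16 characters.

Line 1: ['sweet', 'security'] (min_width=14, slack=2)
Line 2: ['bright', 'release'] (min_width=14, slack=2)
Line 3: ['mineral', 'display'] (min_width=15, slack=1)
Line 4: ['white', 'cold', 'who'] (min_width=14, slack=2)
Line 5: ['why', 'all', 'south'] (min_width=13, slack=3)
Line 6: ['gentle'] (min_width=6, slack=10)
Line 7: ['television'] (min_width=10, slack=6)
Line 8: ['sleepy', 'fox', 'north'] (min_width=16, slack=0)
Line 9: ['butter', 'ant'] (min_width=10, slack=6)

Answer: | sweet security |
| bright release |
|mineral display |
| white cold who |
| why all south  |
|     gentle     |
|   television   |
|sleepy fox north|
|   butter ant   |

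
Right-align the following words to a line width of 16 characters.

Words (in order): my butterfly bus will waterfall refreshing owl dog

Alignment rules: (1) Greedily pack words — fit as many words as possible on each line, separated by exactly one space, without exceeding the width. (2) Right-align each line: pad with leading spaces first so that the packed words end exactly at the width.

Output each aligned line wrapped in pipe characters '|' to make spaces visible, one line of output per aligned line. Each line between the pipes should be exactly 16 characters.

Line 1: ['my', 'butterfly', 'bus'] (min_width=16, slack=0)
Line 2: ['will', 'waterfall'] (min_width=14, slack=2)
Line 3: ['refreshing', 'owl'] (min_width=14, slack=2)
Line 4: ['dog'] (min_width=3, slack=13)

Answer: |my butterfly bus|
|  will waterfall|
|  refreshing owl|
|             dog|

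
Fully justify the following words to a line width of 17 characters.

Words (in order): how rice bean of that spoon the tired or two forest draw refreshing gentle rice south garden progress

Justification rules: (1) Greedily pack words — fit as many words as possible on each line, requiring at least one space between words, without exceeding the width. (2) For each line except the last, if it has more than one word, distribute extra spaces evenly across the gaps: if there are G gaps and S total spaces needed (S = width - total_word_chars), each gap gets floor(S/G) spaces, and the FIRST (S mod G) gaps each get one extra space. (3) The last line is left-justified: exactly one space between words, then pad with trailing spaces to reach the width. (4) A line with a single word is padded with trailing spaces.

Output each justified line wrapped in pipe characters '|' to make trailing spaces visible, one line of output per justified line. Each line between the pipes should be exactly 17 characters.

Answer: |how  rice bean of|
|that   spoon  the|
|tired    or   two|
|forest       draw|
|refreshing gentle|
|rice south garden|
|progress         |

Derivation:
Line 1: ['how', 'rice', 'bean', 'of'] (min_width=16, slack=1)
Line 2: ['that', 'spoon', 'the'] (min_width=14, slack=3)
Line 3: ['tired', 'or', 'two'] (min_width=12, slack=5)
Line 4: ['forest', 'draw'] (min_width=11, slack=6)
Line 5: ['refreshing', 'gentle'] (min_width=17, slack=0)
Line 6: ['rice', 'south', 'garden'] (min_width=17, slack=0)
Line 7: ['progress'] (min_width=8, slack=9)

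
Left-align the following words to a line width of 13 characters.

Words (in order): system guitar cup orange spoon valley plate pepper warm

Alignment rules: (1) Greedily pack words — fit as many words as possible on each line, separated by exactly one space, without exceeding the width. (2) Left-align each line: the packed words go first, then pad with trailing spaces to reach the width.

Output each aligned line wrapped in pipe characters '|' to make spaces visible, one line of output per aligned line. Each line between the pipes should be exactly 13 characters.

Line 1: ['system', 'guitar'] (min_width=13, slack=0)
Line 2: ['cup', 'orange'] (min_width=10, slack=3)
Line 3: ['spoon', 'valley'] (min_width=12, slack=1)
Line 4: ['plate', 'pepper'] (min_width=12, slack=1)
Line 5: ['warm'] (min_width=4, slack=9)

Answer: |system guitar|
|cup orange   |
|spoon valley |
|plate pepper |
|warm         |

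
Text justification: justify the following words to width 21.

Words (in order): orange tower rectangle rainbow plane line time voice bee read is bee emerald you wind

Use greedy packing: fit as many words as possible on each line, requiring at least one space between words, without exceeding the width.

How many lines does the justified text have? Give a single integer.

Answer: 5

Derivation:
Line 1: ['orange', 'tower'] (min_width=12, slack=9)
Line 2: ['rectangle', 'rainbow'] (min_width=17, slack=4)
Line 3: ['plane', 'line', 'time', 'voice'] (min_width=21, slack=0)
Line 4: ['bee', 'read', 'is', 'bee'] (min_width=15, slack=6)
Line 5: ['emerald', 'you', 'wind'] (min_width=16, slack=5)
Total lines: 5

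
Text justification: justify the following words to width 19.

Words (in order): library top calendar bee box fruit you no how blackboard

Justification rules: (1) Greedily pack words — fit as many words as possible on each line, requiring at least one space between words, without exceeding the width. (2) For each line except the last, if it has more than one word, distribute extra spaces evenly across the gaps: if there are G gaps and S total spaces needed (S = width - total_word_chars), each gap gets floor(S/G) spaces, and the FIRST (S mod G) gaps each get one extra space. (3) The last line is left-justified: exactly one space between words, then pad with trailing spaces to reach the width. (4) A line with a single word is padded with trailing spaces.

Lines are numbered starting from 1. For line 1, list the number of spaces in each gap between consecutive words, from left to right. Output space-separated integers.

Answer: 9

Derivation:
Line 1: ['library', 'top'] (min_width=11, slack=8)
Line 2: ['calendar', 'bee', 'box'] (min_width=16, slack=3)
Line 3: ['fruit', 'you', 'no', 'how'] (min_width=16, slack=3)
Line 4: ['blackboard'] (min_width=10, slack=9)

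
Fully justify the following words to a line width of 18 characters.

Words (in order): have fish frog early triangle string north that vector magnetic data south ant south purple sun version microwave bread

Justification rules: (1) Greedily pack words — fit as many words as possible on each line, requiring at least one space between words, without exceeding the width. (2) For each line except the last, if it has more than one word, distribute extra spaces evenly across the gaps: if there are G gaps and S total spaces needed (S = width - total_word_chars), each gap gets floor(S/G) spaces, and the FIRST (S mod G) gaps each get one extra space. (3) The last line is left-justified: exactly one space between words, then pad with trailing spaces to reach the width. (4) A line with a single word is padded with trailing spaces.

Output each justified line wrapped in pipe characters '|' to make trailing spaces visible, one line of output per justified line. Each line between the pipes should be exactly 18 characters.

Answer: |have   fish   frog|
|early     triangle|
|string  north that|
|vector    magnetic|
|data   south   ant|
|south  purple  sun|
|version  microwave|
|bread             |

Derivation:
Line 1: ['have', 'fish', 'frog'] (min_width=14, slack=4)
Line 2: ['early', 'triangle'] (min_width=14, slack=4)
Line 3: ['string', 'north', 'that'] (min_width=17, slack=1)
Line 4: ['vector', 'magnetic'] (min_width=15, slack=3)
Line 5: ['data', 'south', 'ant'] (min_width=14, slack=4)
Line 6: ['south', 'purple', 'sun'] (min_width=16, slack=2)
Line 7: ['version', 'microwave'] (min_width=17, slack=1)
Line 8: ['bread'] (min_width=5, slack=13)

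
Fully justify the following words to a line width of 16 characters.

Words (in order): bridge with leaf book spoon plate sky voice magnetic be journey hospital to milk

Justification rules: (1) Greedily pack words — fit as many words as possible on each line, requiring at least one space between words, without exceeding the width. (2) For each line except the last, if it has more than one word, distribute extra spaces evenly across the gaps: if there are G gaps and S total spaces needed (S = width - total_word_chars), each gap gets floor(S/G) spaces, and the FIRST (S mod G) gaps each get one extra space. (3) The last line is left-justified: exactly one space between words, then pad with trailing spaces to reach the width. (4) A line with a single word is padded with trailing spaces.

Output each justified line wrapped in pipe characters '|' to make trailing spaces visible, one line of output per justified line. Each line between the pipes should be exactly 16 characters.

Line 1: ['bridge', 'with', 'leaf'] (min_width=16, slack=0)
Line 2: ['book', 'spoon', 'plate'] (min_width=16, slack=0)
Line 3: ['sky', 'voice'] (min_width=9, slack=7)
Line 4: ['magnetic', 'be'] (min_width=11, slack=5)
Line 5: ['journey', 'hospital'] (min_width=16, slack=0)
Line 6: ['to', 'milk'] (min_width=7, slack=9)

Answer: |bridge with leaf|
|book spoon plate|
|sky        voice|
|magnetic      be|
|journey hospital|
|to milk         |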